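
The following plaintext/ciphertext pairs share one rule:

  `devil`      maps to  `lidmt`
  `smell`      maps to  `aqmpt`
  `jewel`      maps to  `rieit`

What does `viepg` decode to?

Shifts by position in devil: pos 0: d→l (+8), pos 1: e→i (+4), pos 2: v→d (+8), pos 3: i→m (+4) — repeating every 2. A repeating key of period 2 is used — shifts +8, +4 over and over.
Decoding viepg: v−8=n, i−4=e, e−8=w, p−4=l, g−8=y.

newly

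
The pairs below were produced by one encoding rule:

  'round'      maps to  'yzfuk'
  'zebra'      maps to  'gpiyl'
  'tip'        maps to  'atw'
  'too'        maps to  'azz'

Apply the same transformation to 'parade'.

The shift depends on letter class: consonant r→y is +7, but vowel o→z is +11. Vowels shift forward by 11 and consonants shift forward by 7.
Applying it to parade: p(cons)+7=w, a(vowel)+11=l, r(cons)+7=y, a(vowel)+11=l, d(cons)+7=k, e(vowel)+11=p.

wlylkp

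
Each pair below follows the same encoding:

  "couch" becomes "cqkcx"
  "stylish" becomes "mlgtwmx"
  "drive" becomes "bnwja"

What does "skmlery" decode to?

mustang

c(2)→c(2) and o(14)→q(16) fit y≡25x+4 (mod 26); the inverse of 25 mod 26 is 25. Treating letters as 0–25, the rule is x ↦ 25x + 4 (mod 26).
Reversing it on skmlery: s(18)→25·(18−4)≡12=m; k(10)→25·(10−4)≡20=u; m(12)→25·(12−4)≡18=s; l(11)→25·(11−4)≡19=t; e(4)→25·(4−4)≡0=a; r(17)→25·(17−4)≡13=n; y(24)→25·(24−4)≡6=g (all mod 26).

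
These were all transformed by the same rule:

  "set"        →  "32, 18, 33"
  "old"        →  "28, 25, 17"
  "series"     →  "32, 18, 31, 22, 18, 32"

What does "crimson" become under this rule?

s is letter #19 and maps to 32: an offset of 13. Letters become their 1-based position plus 13 (so a→14, b→15, …).
For crimson: c=3→16, r=18→31, i=9→22, m=13→26, s=19→32, o=15→28, n=14→27.

16, 31, 22, 26, 32, 28, 27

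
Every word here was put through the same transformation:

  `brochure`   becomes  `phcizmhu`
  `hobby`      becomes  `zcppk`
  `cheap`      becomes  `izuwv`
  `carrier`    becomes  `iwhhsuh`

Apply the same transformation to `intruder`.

b(1)→p(15) and r(17)→h(7) fit y≡19x+22 (mod 26); the inverse of 19 mod 26 is 11. Each letter's alphabet position (a=0..z=25) is mapped through 19·x+22 mod 26 — an affine cipher.
Applying it to intruder: i(8)→19·8+22≡18=s; n(13)→19·13+22≡9=j; t(19)→19·19+22≡19=t; r(17)→19·17+22≡7=h; u(20)→19·20+22≡12=m; d(3)→19·3+22≡1=b; e(4)→19·4+22≡20=u; r(17)→19·17+22≡7=h (all mod 26).

sjthmbuh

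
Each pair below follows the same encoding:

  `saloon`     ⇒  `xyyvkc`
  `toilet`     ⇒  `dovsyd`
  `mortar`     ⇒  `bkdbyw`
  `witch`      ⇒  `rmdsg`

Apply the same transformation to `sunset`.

The output letters match the input read backwards, each shifted +10: saloon reversed is noolas. The word is reversed, then every letter is shifted forward by 10.
On sunset: reverse → tesnus; then shift: t+10=d, e+10=o, s+10=c, n+10=x, u+10=e, s+10=c.

docxec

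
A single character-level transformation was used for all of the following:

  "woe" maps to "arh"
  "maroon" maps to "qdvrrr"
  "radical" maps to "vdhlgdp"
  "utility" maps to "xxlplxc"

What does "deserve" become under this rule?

Vowels shift forward by 3 and consonants shift forward by 4.
For deserve: d(cons)+4=h, e(vowel)+3=h, s(cons)+4=w, e(vowel)+3=h, r(cons)+4=v, v(cons)+4=z, e(vowel)+3=h.

hhwhvzh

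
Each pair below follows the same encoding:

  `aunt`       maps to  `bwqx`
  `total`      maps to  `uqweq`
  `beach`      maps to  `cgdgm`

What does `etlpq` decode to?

drill

The shift increases by 1 at each position, starting from +1: 1, 2, 3, ….
Decoding etlpq: e−1=d, t−2=r, l−3=i, p−4=l, q−5=l.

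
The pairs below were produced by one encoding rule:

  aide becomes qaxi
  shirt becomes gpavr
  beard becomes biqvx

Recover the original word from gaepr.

sight

Each letter's alphabet position (a=0..z=25) is mapped through 11·x+16 mod 26 — an affine cipher.
Undoing it on gaepr: g(6)→19·(6−16)≡18=s; a(0)→19·(0−16)≡8=i; e(4)→19·(4−16)≡6=g; p(15)→19·(15−16)≡7=h; r(17)→19·(17−16)≡19=t (all mod 26).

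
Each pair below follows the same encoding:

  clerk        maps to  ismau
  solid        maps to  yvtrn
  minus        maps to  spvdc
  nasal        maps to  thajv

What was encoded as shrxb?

In clerk: c→i is +6, l→s is +7, e→m is +8, r→a is +9 — the shift increases by 1 each position. Letter i (0-indexed) is shifted by i+6, so successive shifts are 6, 7, 8, ….
Undoing it on shrxb: s−6=m, h−7=a, r−8=j, x−9=o, b−10=r.

major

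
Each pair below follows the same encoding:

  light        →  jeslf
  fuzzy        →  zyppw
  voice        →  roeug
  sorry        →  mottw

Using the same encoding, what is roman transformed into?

l(11)→j(9) and i(8)→e(4) fit y≡19x+8 (mod 26); the inverse of 19 mod 26 is 11. Treating letters as 0–25, the rule is x ↦ 19x + 8 (mod 26).
For roman: r(17)→19·17+8≡19=t; o(14)→19·14+8≡14=o; m(12)→19·12+8≡2=c; a(0)→19·0+8≡8=i; n(13)→19·13+8≡21=v (all mod 26).

tociv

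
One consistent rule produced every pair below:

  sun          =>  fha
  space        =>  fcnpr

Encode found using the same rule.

sbhaq

This is a Caesar cipher with shift 13.
On found: f+13=s, o+13=b, u+13=h, n+13=a, d+13=q.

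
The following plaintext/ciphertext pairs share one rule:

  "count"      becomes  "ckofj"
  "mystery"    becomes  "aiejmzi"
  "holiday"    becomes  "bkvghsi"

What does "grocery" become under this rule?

wzkcmzi

c(2)→c(2) and o(14)→k(10) fit y≡5x+18 (mod 26); the inverse of 5 mod 26 is 21. Each letter's alphabet position (a=0..z=25) is mapped through 5·x+18 mod 26 — an affine cipher.
On grocery: g(6)→5·6+18≡22=w; r(17)→5·17+18≡25=z; o(14)→5·14+18≡10=k; c(2)→5·2+18≡2=c; e(4)→5·4+18≡12=m; r(17)→5·17+18≡25=z; y(24)→5·24+18≡8=i (all mod 26).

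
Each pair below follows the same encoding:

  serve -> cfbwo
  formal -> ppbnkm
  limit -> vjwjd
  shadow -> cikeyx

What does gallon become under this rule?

Shifts by position in serve: pos 0: s→c (+10), pos 1: e→f (+1), pos 2: r→b (+10), pos 3: v→w (+1) — repeating every 2. It's a Vigenère-style cipher with numeric key [10,1]: position i shifts by key[i mod 2].
On gallon: g+10=q, a+1=b, l+10=v, l+1=m, o+10=y, n+1=o.

qbvmyo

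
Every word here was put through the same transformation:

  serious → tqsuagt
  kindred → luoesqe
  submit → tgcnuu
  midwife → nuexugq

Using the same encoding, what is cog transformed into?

dah

The shift depends on letter class: consonant s→t is +1, but vowel e→q is +12. Two shifts are in play — +12 for a/e/i/o/u, +1 for every other letter.
On cog: c(cons)+1=d, o(vowel)+12=a, g(cons)+1=h.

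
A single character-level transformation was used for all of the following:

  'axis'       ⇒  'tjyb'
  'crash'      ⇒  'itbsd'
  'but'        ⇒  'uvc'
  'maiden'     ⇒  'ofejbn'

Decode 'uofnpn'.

moment

The word is reversed, then every letter is shifted forward by 1.
Reversing it on uofnpn: shift back: u−1=t, o−1=n, f−1=e, n−1=m, p−1=o, n−1=m → tnemom; then reverse → moment.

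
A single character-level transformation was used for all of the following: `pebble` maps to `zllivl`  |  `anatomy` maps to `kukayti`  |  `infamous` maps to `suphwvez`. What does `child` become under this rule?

Shifts by position in pebble: pos 0: p→z (+10), pos 1: e→l (+7), pos 2: b→l (+10), pos 3: b→i (+7) — repeating every 2. A repeating key of period 2 is used — shifts +10, +7 over and over.
On child: c+10=m, h+7=o, i+10=s, l+7=s, d+10=n.

mossn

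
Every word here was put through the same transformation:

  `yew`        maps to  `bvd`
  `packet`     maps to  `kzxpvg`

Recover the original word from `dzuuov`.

Each pair mirrors across the alphabet (y↔b, e↔v, w↔d): positions sum to 25. This is the alphabet-reversal cipher (Atbash): a becomes z, b becomes y, etc.
Undoing it on dzuuov: d↔w, z↔a, u↔f, u↔f, o↔l, v↔e.

waffle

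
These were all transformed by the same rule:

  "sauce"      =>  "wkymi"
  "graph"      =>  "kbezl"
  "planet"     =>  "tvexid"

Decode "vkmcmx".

raisin

Shifts by position in sauce: pos 0: s→w (+4), pos 1: a→k (+10), pos 2: u→y (+4), pos 3: c→m (+10) — repeating every 2. It's a Vigenère-style cipher with numeric key [4,10]: position i shifts by key[i mod 2].
Undoing it on vkmcmx: v−4=r, k−10=a, m−4=i, c−10=s, m−4=i, x−10=n.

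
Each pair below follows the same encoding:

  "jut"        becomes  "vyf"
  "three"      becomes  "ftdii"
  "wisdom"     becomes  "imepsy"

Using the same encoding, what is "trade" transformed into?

fdepi

Two shifts are in play — +4 for a/e/i/o/u, +12 for every other letter.
For trade: t(cons)+12=f, r(cons)+12=d, a(vowel)+4=e, d(cons)+12=p, e(vowel)+4=i.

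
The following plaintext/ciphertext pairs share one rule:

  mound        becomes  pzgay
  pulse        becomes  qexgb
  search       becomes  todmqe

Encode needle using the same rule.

Read the word backwards and shift each letter +12.
For needle: reverse → eldeen; then shift: e+12=q, l+12=x, d+12=p, e+12=q, e+12=q, n+12=z.

qxpqqz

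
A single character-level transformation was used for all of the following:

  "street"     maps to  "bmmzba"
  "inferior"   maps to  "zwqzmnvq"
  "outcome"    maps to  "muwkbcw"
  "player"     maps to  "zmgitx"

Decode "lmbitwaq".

isolated

The output letters match the input read backwards, each shifted +8: street reversed is teerts. Read the word backwards and shift each letter +8.
Decoding lmbitwaq: shift back: l−8=d, m−8=e, b−8=t, i−8=a, t−8=l, w−8=o, a−8=s, q−8=i → detalosi; then reverse → isolated.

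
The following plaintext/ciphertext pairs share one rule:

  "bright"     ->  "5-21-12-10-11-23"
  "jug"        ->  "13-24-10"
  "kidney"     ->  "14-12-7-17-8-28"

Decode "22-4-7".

sad

Letters become their 1-based position plus 3 (so a→4, b→5, …).
Reversing it on 22-4-7: 22→(22−3)÷1=19=s, 4→(4−3)÷1=1=a, 7→(7−3)÷1=4=d.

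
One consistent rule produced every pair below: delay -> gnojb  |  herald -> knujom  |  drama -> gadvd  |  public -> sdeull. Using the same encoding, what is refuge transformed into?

It's a Vigenère-style cipher with numeric key [3,9]: position i shifts by key[i mod 2].
Applying it to refuge: r+3=u, e+9=n, f+3=i, u+9=d, g+3=j, e+9=n.

unidjn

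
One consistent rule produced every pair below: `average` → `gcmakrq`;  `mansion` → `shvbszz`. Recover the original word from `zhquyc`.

tailor

Each letter shifts forward by (position + 6), i.e. 6, 7, 8, … — the shift grows by one for each successive letter.
Reversing it on zhquyc: z−6=t, h−7=a, q−8=i, u−9=l, y−10=o, c−11=r.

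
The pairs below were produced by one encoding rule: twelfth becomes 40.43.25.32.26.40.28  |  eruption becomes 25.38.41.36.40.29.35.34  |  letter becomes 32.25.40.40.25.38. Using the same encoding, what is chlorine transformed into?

Letters become their 1-based position plus 20 (so a→21, b→22, …).
Applying it to chlorine: c=3→23, h=8→28, l=12→32, o=15→35, r=18→38, i=9→29, n=14→34, e=5→25.

23.28.32.35.38.29.34.25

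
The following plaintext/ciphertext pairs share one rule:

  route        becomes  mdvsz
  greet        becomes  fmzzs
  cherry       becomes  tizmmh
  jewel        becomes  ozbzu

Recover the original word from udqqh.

lobby

Each letter's alphabet position (a=0..z=25) is mapped through 3·x+13 mod 26 — an affine cipher.
Decoding udqqh: u(20)→9·(20−13)≡11=l; d(3)→9·(3−13)≡14=o; q(16)→9·(16−13)≡1=b; q(16)→9·(16−13)≡1=b; h(7)→9·(7−13)≡24=y (all mod 26).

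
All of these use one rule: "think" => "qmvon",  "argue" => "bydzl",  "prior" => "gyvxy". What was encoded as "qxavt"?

t(19)→q(16) and h(7)→m(12) fit y≡9x+1 (mod 26); the inverse of 9 mod 26 is 3. Each letter's alphabet position (a=0..z=25) is mapped through 9·x+1 mod 26 — an affine cipher.
Reversing it on qxavt: q(16)→3·(16−1)≡19=t; x(23)→3·(23−1)≡14=o; a(0)→3·(0−1)≡23=x; v(21)→3·(21−1)≡8=i; t(19)→3·(19−1)≡2=c (all mod 26).

toxic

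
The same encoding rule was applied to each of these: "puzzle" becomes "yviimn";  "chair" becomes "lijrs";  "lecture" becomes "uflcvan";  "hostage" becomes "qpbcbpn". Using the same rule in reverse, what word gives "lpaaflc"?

Shifts by position in puzzle: pos 0: p→y (+9), pos 1: u→v (+1), pos 2: z→i (+9), pos 3: z→i (+9), pos 4: l→m (+1), pos 5: e→n (+9) — repeating every 3. The shifts repeat in a cycle of length 3: positions 0,1,… shift by +9, +1, +9, then the pattern repeats.
Decoding lpaaflc: l−9=c, p−1=o, a−9=r, a−9=r, f−1=e, l−9=c, c−9=t.

correct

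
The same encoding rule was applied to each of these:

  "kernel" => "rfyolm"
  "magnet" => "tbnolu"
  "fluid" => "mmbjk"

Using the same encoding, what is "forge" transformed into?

mpyhl

It's a Vigenère-style cipher with numeric key [7,1]: position i shifts by key[i mod 2].
On forge: f+7=m, o+1=p, r+7=y, g+1=h, e+7=l.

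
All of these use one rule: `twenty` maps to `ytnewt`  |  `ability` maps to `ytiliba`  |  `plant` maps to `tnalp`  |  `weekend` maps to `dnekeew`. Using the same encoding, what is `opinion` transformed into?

The output letters match the input read backwards: twenty reversed is ytnewt. The word is simply reversed.
On opinion: reverse → noinipo.

noinipo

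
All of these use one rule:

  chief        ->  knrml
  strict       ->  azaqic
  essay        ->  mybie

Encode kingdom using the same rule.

sowojxu

A repeating key of period 3 is used — shifts +8, +6, +9 over and over.
On kingdom: k+8=s, i+6=o, n+9=w, g+8=o, d+6=j, o+9=x, m+8=u.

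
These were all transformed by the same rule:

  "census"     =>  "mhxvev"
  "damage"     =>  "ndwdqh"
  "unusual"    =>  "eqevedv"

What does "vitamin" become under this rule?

Shifts by position in census: pos 0: c→m (+10), pos 1: e→h (+3), pos 2: n→x (+10), pos 3: s→v (+3) — repeating every 2. It's a Vigenère-style cipher with numeric key [10,3]: position i shifts by key[i mod 2].
On vitamin: v+10=f, i+3=l, t+10=d, a+3=d, m+10=w, i+3=l, n+10=x.

flddwlx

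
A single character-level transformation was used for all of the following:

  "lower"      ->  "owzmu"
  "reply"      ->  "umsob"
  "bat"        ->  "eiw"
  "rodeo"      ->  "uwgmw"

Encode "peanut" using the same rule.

smiqcw

The shift depends on letter class: consonant l→o is +3, but vowel o→w is +8. Vowels shift forward by 8 and consonants shift forward by 3.
On peanut: p(cons)+3=s, e(vowel)+8=m, a(vowel)+8=i, n(cons)+3=q, u(vowel)+8=c, t(cons)+3=w.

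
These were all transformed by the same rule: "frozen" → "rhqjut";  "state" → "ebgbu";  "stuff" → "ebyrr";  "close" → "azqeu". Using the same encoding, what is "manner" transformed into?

wgttuh

This is an affine cipher: with a=0,…,z=25, each position x becomes (23x+6) mod 26.
On manner: m(12)→23·12+6≡22=w; a(0)→23·0+6≡6=g; n(13)→23·13+6≡19=t; n(13)→23·13+6≡19=t; e(4)→23·4+6≡20=u; r(17)→23·17+6≡7=h (all mod 26).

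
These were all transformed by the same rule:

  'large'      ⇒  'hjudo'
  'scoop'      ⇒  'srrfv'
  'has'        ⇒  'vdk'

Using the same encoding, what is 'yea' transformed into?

dhb

Two steps: reverse the string, then apply a Caesar shift of +3.
On yea: reverse → aey; then shift: a+3=d, e+3=h, y+3=b.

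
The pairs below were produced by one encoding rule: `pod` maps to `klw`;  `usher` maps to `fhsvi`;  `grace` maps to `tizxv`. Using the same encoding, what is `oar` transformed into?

lzi

Each pair mirrors across the alphabet (p↔k, o↔l, d↔w): positions sum to 25. Letters are reflected about the middle of the alphabet (position → 25−position): Atbash.
For oar: o↔l, a↔z, r↔i.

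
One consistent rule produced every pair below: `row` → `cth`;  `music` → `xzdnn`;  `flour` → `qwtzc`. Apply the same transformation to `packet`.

afnvje

The shift depends on letter class: consonant r→c is +11, but vowel o→t is +5. The rule splits by letter class: vowels +5, consonants +11.
On packet: p(cons)+11=a, a(vowel)+5=f, c(cons)+11=n, k(cons)+11=v, e(vowel)+5=j, t(cons)+11=e.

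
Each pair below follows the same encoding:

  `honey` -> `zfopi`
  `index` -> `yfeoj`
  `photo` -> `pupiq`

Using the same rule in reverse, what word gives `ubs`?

rat

Two steps: reverse the string, then apply a Caesar shift of +1.
Undoing it on ubs: shift back: u−1=t, b−1=a, s−1=r → tar; then reverse → rat.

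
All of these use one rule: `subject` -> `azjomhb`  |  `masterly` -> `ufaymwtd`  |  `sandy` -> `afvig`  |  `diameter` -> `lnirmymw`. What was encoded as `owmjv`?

green

A repeating key of period 2 is used — shifts +8, +5 over and over.
Decoding owmjv: o−8=g, w−5=r, m−8=e, j−5=e, v−8=n.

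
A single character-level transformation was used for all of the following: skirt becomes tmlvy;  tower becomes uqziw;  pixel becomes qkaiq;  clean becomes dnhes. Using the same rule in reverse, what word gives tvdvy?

In skirt: s→t is +1, k→m is +2, i→l is +3, r→v is +4 — the shift increases by 1 each position. Each letter shifts forward by (position + 1), i.e. 1, 2, 3, … — the shift grows by one for each successive letter.
Decoding tvdvy: t−1=s, v−2=t, d−3=a, v−4=r, y−5=t.

start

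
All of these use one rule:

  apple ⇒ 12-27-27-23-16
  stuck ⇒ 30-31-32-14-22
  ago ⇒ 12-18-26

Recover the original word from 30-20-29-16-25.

siren

a is letter #1 and maps to 12: an offset of 11. The number is (letter's place in the alphabet, a=1) + 11.
Undoing it on 30-20-29-16-25: 30→(30−11)÷1=19=s, 20→(20−11)÷1=9=i, 29→(29−11)÷1=18=r, 16→(16−11)÷1=5=e, 25→(25−11)÷1=14=n.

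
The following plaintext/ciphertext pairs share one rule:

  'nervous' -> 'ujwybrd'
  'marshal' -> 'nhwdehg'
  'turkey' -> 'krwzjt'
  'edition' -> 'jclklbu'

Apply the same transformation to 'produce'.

iwbcrvj

n(13)→u(20) and e(4)→j(9) fit y≡7x+7 (mod 26); the inverse of 7 mod 26 is 15. Treating letters as 0–25, the rule is x ↦ 7x + 7 (mod 26).
Applying it to produce: p(15)→7·15+7≡8=i; r(17)→7·17+7≡22=w; o(14)→7·14+7≡1=b; d(3)→7·3+7≡2=c; u(20)→7·20+7≡17=r; c(2)→7·2+7≡21=v; e(4)→7·4+7≡9=j (all mod 26).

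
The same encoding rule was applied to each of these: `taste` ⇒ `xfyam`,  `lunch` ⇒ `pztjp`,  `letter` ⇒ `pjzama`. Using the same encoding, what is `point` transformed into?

In taste: t→x is +4, a→f is +5, s→y is +6, t→a is +7 — the shift increases by 1 each position. The shift increases by 1 at each position, starting from +4: 4, 5, 6, ….
Applying it to point: p+4=t, o+5=t, i+6=o, n+7=u, t+8=b.

ttoub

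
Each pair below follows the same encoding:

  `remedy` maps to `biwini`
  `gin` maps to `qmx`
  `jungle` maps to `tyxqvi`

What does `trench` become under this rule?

dbixmr

Two shifts are in play — +4 for a/e/i/o/u, +10 for every other letter.
Applying it to trench: t(cons)+10=d, r(cons)+10=b, e(vowel)+4=i, n(cons)+10=x, c(cons)+10=m, h(cons)+10=r.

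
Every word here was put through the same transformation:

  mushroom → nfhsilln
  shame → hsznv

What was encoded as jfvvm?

queen

This is the alphabet-reversal cipher (Atbash): a becomes z, b becomes y, etc.
Reversing it on jfvvm: j↔q, f↔u, v↔e, v↔e, m↔n.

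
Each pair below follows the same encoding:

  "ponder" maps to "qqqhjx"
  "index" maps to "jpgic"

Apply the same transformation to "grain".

htdms

The shift increases by 1 at each position, starting from +1: 1, 2, 3, ….
For grain: g+1=h, r+2=t, a+3=d, i+4=m, n+5=s.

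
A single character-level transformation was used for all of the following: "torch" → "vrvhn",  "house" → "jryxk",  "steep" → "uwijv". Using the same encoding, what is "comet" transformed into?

In torch: t→v is +2, o→r is +3, r→v is +4, c→h is +5 — the shift increases by 1 each position. Each letter shifts forward by (position + 2), i.e. 2, 3, 4, … — the shift grows by one for each successive letter.
For comet: c+2=e, o+3=r, m+4=q, e+5=j, t+6=z.

erqjz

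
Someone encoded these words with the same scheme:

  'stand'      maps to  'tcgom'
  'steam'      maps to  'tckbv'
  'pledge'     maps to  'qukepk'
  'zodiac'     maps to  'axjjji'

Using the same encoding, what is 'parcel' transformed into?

qjxdnr

A repeating key of period 3 is used — shifts +1, +9, +6 over and over.
On parcel: p+1=q, a+9=j, r+6=x, c+1=d, e+9=n, l+6=r.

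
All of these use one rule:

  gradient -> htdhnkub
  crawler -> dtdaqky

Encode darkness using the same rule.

Letter i (0-indexed) is shifted by i+1, so successive shifts are 1, 2, 3, ….
Applying it to darkness: d+1=e, a+2=c, r+3=u, k+4=o, n+5=s, e+6=k, s+7=z, s+8=a.

ecuoskza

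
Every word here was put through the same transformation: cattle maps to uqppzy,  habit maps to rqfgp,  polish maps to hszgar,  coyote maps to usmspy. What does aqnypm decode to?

c(2)→u(20) and a(0)→q(16) fit y≡15x+16 (mod 26); the inverse of 15 mod 26 is 7. Each letter's alphabet position (a=0..z=25) is mapped through 15·x+16 mod 26 — an affine cipher.
Reversing it on aqnypm: a(0)→7·(0−16)≡18=s; q(16)→7·(16−16)≡0=a; n(13)→7·(13−16)≡5=f; y(24)→7·(24−16)≡4=e; p(15)→7·(15−16)≡19=t; m(12)→7·(12−16)≡24=y (all mod 26).

safety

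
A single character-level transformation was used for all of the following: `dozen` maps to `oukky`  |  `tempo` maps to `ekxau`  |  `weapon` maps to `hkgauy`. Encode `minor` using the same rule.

The shift depends on letter class: consonant d→o is +11, but vowel o→u is +6. Two shifts are in play — +6 for a/e/i/o/u, +11 for every other letter.
Applying it to minor: m(cons)+11=x, i(vowel)+6=o, n(cons)+11=y, o(vowel)+6=u, r(cons)+11=c.

xoyuc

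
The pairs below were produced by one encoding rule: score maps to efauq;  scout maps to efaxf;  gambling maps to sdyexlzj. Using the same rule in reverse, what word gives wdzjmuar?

kangaroo

Shifts by position in score: pos 0: s→e (+12), pos 1: c→f (+3), pos 2: o→a (+12), pos 3: r→u (+3) — repeating every 2. A repeating key of period 2 is used — shifts +12, +3 over and over.
Reversing it on wdzjmuar: w−12=k, d−3=a, z−12=n, j−3=g, m−12=a, u−3=r, a−12=o, r−3=o.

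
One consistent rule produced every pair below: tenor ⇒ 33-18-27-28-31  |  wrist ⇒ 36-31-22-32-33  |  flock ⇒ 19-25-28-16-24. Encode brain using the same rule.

15-31-14-22-27

t is letter #20 and maps to 33: an offset of 13. The number is (letter's place in the alphabet, a=1) + 13.
For brain: b=2→15, r=18→31, a=1→14, i=9→22, n=14→27.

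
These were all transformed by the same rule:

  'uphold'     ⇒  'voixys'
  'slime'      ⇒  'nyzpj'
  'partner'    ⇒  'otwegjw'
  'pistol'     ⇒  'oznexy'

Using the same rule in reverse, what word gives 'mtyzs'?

u(20)→v(21) and p(15)→o(14) fit y≡17x+19 (mod 26); the inverse of 17 mod 26 is 23. Each letter's alphabet position (a=0..z=25) is mapped through 17·x+19 mod 26 — an affine cipher.
Undoing it on mtyzs: m(12)→23·(12−19)≡21=v; t(19)→23·(19−19)≡0=a; y(24)→23·(24−19)≡11=l; z(25)→23·(25−19)≡8=i; s(18)→23·(18−19)≡3=d (all mod 26).

valid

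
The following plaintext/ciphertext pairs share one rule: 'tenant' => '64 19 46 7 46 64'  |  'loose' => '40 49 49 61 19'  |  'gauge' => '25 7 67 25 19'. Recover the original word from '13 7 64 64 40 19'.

cattle

t(#20)→64 and e(#5)→19: differences scale by 3, so n = 3·pos + 4. The formula is n = 3×(alphabet index, a=1) + 4.
Reversing it on 13 7 64 64 40 19: 13→(13−4)÷3=3=c, 7→(7−4)÷3=1=a, 64→(64−4)÷3=20=t, 64→(64−4)÷3=20=t, 40→(40−4)÷3=12=l, 19→(19−4)÷3=5=e.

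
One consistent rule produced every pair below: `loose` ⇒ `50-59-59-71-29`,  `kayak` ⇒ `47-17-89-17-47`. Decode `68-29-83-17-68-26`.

reward

With a=1..z=26, the number is 3·pos + 14.
Undoing it on 68-29-83-17-68-26: 68→(68−14)÷3=18=r, 29→(29−14)÷3=5=e, 83→(83−14)÷3=23=w, 17→(17−14)÷3=1=a, 68→(68−14)÷3=18=r, 26→(26−14)÷3=4=d.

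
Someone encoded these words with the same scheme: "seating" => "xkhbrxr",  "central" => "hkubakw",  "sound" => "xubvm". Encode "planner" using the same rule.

The shift increases by 1 at each position, starting from +5: 5, 6, 7, ….
Applying it to planner: p+5=u, l+6=r, a+7=h, n+8=v, n+9=w, e+10=o, r+11=c.

urhvwoc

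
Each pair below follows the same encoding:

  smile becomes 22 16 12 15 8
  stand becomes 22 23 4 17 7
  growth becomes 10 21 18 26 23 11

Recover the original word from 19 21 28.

s is letter #19 and maps to 22: an offset of 3. Letters become their 1-based position plus 3 (so a→4, b→5, …).
Reversing it on 19 21 28: 19→(19−3)÷1=16=p, 21→(21−3)÷1=18=r, 28→(28−3)÷1=25=y.

pry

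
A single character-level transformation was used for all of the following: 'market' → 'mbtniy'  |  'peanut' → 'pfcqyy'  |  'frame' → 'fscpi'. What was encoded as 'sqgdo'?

speak

Each letter shifts forward by its position index (0, 1, 2, …) — the shift grows by one for each successive letter.
Undoing it on sqgdo: s−0=s, q−1=p, g−2=e, d−3=a, o−4=k.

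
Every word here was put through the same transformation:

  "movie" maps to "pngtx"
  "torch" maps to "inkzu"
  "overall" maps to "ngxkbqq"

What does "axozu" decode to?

bench

m(12)→p(15) and o(14)→n(13) fit y≡25x+1 (mod 26); the inverse of 25 mod 26 is 25. This is an affine cipher: with a=0,…,z=25, each position x becomes (25x+1) mod 26.
Reversing it on axozu: a(0)→25·(0−1)≡1=b; x(23)→25·(23−1)≡4=e; o(14)→25·(14−1)≡13=n; z(25)→25·(25−1)≡2=c; u(20)→25·(20−1)≡7=h (all mod 26).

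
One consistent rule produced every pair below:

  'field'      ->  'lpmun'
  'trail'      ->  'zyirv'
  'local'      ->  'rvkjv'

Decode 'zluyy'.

In field: f→l is +6, i→p is +7, e→m is +8, l→u is +9 — the shift increases by 1 each position. Letter i (0-indexed) is shifted by i+6, so successive shifts are 6, 7, 8, ….
Undoing it on zluyy: z−6=t, l−7=e, u−8=m, y−9=p, y−10=o.

tempo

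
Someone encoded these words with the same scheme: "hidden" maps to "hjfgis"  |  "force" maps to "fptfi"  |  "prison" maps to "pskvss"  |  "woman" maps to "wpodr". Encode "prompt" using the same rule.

In hidden: h→h is +0, i→j is +1, d→f is +2, d→g is +3 — the shift increases by 1 each position. Letter i (0-indexed) is shifted by i+0, so successive shifts are 0, 1, 2, ….
For prompt: p+0=p, r+1=s, o+2=q, m+3=p, p+4=t, t+5=y.

psqpty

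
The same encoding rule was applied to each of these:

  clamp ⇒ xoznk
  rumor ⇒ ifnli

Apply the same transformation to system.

Each pair mirrors across the alphabet (c↔x, l↔o, a↔z): positions sum to 25. Each letter is replaced by its mirror in the alphabet: a↔z, b↔y, c↔x, and so on (the Atbash cipher).
On system: s↔h, y↔b, s↔h, t↔g, e↔v, m↔n.

hbhgvn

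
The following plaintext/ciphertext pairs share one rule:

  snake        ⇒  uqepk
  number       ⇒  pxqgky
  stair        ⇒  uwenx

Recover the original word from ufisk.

scene

Each letter shifts forward by (position + 2), i.e. 2, 3, 4, … — the shift grows by one for each successive letter.
Undoing it on ufisk: u−2=s, f−3=c, i−4=e, s−5=n, k−6=e.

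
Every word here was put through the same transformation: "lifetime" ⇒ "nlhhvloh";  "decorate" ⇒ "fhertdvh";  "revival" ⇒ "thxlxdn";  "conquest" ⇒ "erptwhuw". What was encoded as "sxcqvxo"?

Shifts by position in lifetime: pos 0: l→n (+2), pos 1: i→l (+3), pos 2: f→h (+2), pos 3: e→h (+3) — repeating every 2. A repeating key of period 2 is used — shifts +2, +3 over and over.
Decoding sxcqvxo: s−2=q, x−3=u, c−2=a, q−3=n, v−2=t, x−3=u, o−2=m.

quantum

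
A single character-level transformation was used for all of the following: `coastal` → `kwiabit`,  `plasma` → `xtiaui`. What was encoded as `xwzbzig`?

Compare letters: c→k is +8, o→w is +8, a→i is +8 — a constant shift. This is a Caesar cipher with shift 8.
Undoing it on xwzbzig: x−8=p, w−8=o, z−8=r, b−8=t, z−8=r, i−8=a, g−8=y.

portray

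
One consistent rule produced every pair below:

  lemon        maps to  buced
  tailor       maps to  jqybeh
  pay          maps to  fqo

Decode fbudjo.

Every letter moves 16 places later in the alphabet, wrapping around z→a.
Decoding fbudjo: f−16=p, b−16=l, u−16=e, d−16=n, j−16=t, o−16=y.

plenty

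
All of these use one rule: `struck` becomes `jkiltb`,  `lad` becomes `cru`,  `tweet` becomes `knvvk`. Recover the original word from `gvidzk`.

Compare letters: s→j is +17, t→k is +17, r→i is +17 — a constant shift. Every letter moves 17 places later in the alphabet, wrapping around z→a.
Reversing it on gvidzk: g−17=p, v−17=e, i−17=r, d−17=m, z−17=i, k−17=t.

permit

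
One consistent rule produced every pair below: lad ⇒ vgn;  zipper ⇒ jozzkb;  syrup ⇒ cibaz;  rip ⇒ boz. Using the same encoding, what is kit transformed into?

The rule splits by letter class: vowels +6, consonants +10.
Applying it to kit: k(cons)+10=u, i(vowel)+6=o, t(cons)+10=d.

uod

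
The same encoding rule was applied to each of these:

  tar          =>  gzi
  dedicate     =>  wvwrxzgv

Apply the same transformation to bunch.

Each pair mirrors across the alphabet (t↔g, a↔z, r↔i): positions sum to 25. Letters are reflected about the middle of the alphabet (position → 25−position): Atbash.
For bunch: b↔y, u↔f, n↔m, c↔x, h↔s.

yfmxs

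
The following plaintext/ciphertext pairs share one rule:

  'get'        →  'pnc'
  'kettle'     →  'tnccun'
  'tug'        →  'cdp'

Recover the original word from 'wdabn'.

nurse

Compare letters: g→p is +9, e→n is +9, t→c is +9 — a constant shift. Every letter moves 9 places later in the alphabet, wrapping around z→a.
Reversing it on wdabn: w−9=n, d−9=u, a−9=r, b−9=s, n−9=e.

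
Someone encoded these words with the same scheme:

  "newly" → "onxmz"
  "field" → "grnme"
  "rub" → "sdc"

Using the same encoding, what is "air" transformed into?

The shift depends on letter class: consonant n→o is +1, but vowel e→n is +9. The rule splits by letter class: vowels +9, consonants +1.
For air: a(vowel)+9=j, i(vowel)+9=r, r(cons)+1=s.

jrs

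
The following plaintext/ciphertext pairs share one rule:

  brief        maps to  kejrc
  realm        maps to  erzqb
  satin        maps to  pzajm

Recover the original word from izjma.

b(1)→k(10) and r(17)→e(4) fit y≡11x+25 (mod 26); the inverse of 11 mod 26 is 19. Treating letters as 0–25, the rule is x ↦ 11x + 25 (mod 26).
Decoding izjma: i(8)→19·(8−25)≡15=p; z(25)→19·(25−25)≡0=a; j(9)→19·(9−25)≡8=i; m(12)→19·(12−25)≡13=n; a(0)→19·(0−25)≡19=t (all mod 26).

paint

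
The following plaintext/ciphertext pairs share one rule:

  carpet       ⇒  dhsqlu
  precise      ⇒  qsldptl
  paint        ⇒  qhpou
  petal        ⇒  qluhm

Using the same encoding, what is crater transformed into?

dshuls

The rule splits by letter class: vowels +7, consonants +1.
Applying it to crater: c(cons)+1=d, r(cons)+1=s, a(vowel)+7=h, t(cons)+1=u, e(vowel)+7=l, r(cons)+1=s.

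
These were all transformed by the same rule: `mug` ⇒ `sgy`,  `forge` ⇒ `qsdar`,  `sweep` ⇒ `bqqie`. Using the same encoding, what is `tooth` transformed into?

tfaaf

The output letters match the input read backwards, each shifted +12: mug reversed is gum. The word is reversed, then every letter is shifted forward by 12.
For tooth: reverse → htoot; then shift: h+12=t, t+12=f, o+12=a, o+12=a, t+12=f.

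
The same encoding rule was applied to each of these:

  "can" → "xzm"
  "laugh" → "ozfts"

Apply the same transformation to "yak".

bzp

Each pair mirrors across the alphabet (c↔x, a↔z, n↔m): positions sum to 25. Each letter is replaced by its mirror in the alphabet: a↔z, b↔y, c↔x, and so on (the Atbash cipher).
Applying it to yak: y↔b, a↔z, k↔p.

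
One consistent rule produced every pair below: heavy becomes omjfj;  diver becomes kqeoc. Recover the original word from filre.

The shift increases by 1 at each position, starting from +7: 7, 8, 9, ….
Reversing it on filre: f−7=y, i−8=a, l−9=c, r−10=h, e−11=t.

yacht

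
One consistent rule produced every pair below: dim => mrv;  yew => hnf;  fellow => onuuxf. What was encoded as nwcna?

enter

Every letter moves 9 places later in the alphabet, wrapping around z→a.
Reversing it on nwcna: n−9=e, w−9=n, c−9=t, n−9=e, a−9=r.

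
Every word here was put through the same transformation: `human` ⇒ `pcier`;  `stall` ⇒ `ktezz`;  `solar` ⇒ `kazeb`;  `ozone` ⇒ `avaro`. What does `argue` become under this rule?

ebgco

Treating letters as 0–25, the rule is x ↦ 9x + 4 (mod 26).
On argue: a(0)→9·0+4≡4=e; r(17)→9·17+4≡1=b; g(6)→9·6+4≡6=g; u(20)→9·20+4≡2=c; e(4)→9·4+4≡14=o (all mod 26).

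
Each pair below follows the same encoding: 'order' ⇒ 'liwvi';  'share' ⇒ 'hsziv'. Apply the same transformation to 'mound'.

Each pair mirrors across the alphabet (o↔l, r↔i, d↔w): positions sum to 25. This is the alphabet-reversal cipher (Atbash): a becomes z, b becomes y, etc.
On mound: m↔n, o↔l, u↔f, n↔m, d↔w.

nlfmw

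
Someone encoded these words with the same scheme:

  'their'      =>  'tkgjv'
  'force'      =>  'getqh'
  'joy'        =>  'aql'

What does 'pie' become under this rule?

gkr

Read the word backwards and shift each letter +2.
For pie: reverse → eip; then shift: e+2=g, i+2=k, p+2=r.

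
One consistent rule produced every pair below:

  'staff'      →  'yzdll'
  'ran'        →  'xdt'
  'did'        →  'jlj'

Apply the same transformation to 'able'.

dhrh

The shift depends on letter class: consonant s→y is +6, but vowel a→d is +3. The rule splits by letter class: vowels +3, consonants +6.
For able: a(vowel)+3=d, b(cons)+6=h, l(cons)+6=r, e(vowel)+3=h.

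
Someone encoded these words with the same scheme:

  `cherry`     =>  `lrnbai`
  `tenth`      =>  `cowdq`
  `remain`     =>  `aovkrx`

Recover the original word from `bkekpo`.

savage

Shifts by position in cherry: pos 0: c→l (+9), pos 1: h→r (+10), pos 2: e→n (+9), pos 3: r→b (+10) — repeating every 2. A repeating key of period 2 is used — shifts +9, +10 over and over.
Decoding bkekpo: b−9=s, k−10=a, e−9=v, k−10=a, p−9=g, o−10=e.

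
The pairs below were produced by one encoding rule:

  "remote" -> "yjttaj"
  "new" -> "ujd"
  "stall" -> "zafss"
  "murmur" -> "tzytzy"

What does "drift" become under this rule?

kynma

Vowels shift forward by 5 and consonants shift forward by 7.
On drift: d(cons)+7=k, r(cons)+7=y, i(vowel)+5=n, f(cons)+7=m, t(cons)+7=a.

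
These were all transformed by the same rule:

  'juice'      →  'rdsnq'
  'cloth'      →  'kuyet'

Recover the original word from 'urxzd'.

minor

In juice: j→r is +8, u→d is +9, i→s is +10, c→n is +11 — the shift increases by 1 each position. Each letter shifts forward by (position + 8), i.e. 8, 9, 10, … — the shift grows by one for each successive letter.
Undoing it on urxzd: u−8=m, r−9=i, x−10=n, z−11=o, d−12=r.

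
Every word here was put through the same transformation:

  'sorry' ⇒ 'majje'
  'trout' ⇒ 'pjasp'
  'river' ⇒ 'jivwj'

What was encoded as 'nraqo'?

This is an affine cipher: with a=0,…,z=25, each position x becomes (3x+10) mod 26.
Decoding nraqo: n(13)→9·(13−10)≡1=b; r(17)→9·(17−10)≡11=l; a(0)→9·(0−10)≡14=o; q(16)→9·(16−10)≡2=c; o(14)→9·(14−10)≡10=k (all mod 26).

block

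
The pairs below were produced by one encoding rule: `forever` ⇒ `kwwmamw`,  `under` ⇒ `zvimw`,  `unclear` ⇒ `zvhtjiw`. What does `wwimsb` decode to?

It's a Vigenère-style cipher with numeric key [5,8]: position i shifts by key[i mod 2].
Undoing it on wwimsb: w−5=r, w−8=o, i−5=d, m−8=e, s−5=n, b−8=t.

rodent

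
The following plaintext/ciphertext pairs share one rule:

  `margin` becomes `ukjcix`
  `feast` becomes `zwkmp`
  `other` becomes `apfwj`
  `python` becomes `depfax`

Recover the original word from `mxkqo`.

snack

m(12)→u(20) and a(0)→k(10) fit y≡3x+10 (mod 26); the inverse of 3 mod 26 is 9. This is an affine cipher: with a=0,…,z=25, each position x becomes (3x+10) mod 26.
Undoing it on mxkqo: m(12)→9·(12−10)≡18=s; x(23)→9·(23−10)≡13=n; k(10)→9·(10−10)≡0=a; q(16)→9·(16−10)≡2=c; o(14)→9·(14−10)≡10=k (all mod 26).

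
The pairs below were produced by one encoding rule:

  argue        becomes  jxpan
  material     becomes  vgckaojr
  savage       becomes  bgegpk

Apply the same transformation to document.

Shifts by position in argue: pos 0: a→j (+9), pos 1: r→x (+6), pos 2: g→p (+9), pos 3: u→a (+6) — repeating every 2. A repeating key of period 2 is used — shifts +9, +6 over and over.
For document: d+9=m, o+6=u, c+9=l, u+6=a, m+9=v, e+6=k, n+9=w, t+6=z.

mulavkwz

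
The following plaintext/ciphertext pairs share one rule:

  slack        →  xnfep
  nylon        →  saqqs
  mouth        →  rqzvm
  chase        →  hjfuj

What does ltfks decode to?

Shifts by position in slack: pos 0: s→x (+5), pos 1: l→n (+2), pos 2: a→f (+5), pos 3: c→e (+2) — repeating every 2. A repeating key of period 2 is used — shifts +5, +2 over and over.
Reversing it on ltfks: l−5=g, t−2=r, f−5=a, k−2=i, s−5=n.

grain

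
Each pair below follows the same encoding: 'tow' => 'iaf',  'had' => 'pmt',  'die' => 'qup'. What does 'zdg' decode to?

The word is reversed, then every letter is shifted forward by 12.
Decoding zdg: shift back: z−12=n, d−12=r, g−12=u → nru; then reverse → urn.

urn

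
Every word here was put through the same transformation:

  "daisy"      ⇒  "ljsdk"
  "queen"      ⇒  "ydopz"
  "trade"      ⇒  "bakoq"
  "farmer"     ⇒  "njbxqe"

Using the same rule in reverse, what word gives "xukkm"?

plaza

In daisy: d→l is +8, a→j is +9, i→s is +10, s→d is +11 — the shift increases by 1 each position. Each letter shifts forward by (position + 8), i.e. 8, 9, 10, … — the shift grows by one for each successive letter.
Decoding xukkm: x−8=p, u−9=l, k−10=a, k−11=z, m−12=a.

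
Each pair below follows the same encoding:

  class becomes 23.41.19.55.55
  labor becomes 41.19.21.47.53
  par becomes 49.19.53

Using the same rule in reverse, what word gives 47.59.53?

c(#3)→23 and l(#12)→41: differences scale by 2, so n = 2·pos + 17. With a=1..z=26, the number is 2·pos + 17.
Undoing it on 47.59.53: 47→(47−17)÷2=15=o, 59→(59−17)÷2=21=u, 53→(53−17)÷2=18=r.

our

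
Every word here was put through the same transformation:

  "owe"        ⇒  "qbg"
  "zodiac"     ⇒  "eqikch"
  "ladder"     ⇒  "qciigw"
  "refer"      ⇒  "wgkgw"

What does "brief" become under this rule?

Two shifts are in play — +2 for a/e/i/o/u, +5 for every other letter.
Applying it to brief: b(cons)+5=g, r(cons)+5=w, i(vowel)+2=k, e(vowel)+2=g, f(cons)+5=k.

gwkgk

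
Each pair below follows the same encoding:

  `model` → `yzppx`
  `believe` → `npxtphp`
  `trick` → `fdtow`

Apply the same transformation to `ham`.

The shift depends on letter class: consonant m→y is +12, but vowel o→z is +11. Vowels shift forward by 11 and consonants shift forward by 12.
On ham: h(cons)+12=t, a(vowel)+11=l, m(cons)+12=y.

tly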